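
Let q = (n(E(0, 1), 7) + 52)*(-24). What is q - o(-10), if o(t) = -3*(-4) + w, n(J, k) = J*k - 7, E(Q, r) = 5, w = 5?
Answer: -1937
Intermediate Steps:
n(J, k) = -7 + J*k
o(t) = 17 (o(t) = -3*(-4) + 5 = 12 + 5 = 17)
q = -1920 (q = ((-7 + 5*7) + 52)*(-24) = ((-7 + 35) + 52)*(-24) = (28 + 52)*(-24) = 80*(-24) = -1920)
q - o(-10) = -1920 - 1*17 = -1920 - 17 = -1937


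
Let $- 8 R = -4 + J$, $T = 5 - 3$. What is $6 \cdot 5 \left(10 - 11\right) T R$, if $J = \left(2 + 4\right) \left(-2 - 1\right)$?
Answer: $-165$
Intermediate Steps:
$T = 2$ ($T = 5 - 3 = 2$)
$J = -18$ ($J = 6 \left(-3\right) = -18$)
$R = \frac{11}{4}$ ($R = - \frac{-4 - 18}{8} = \left(- \frac{1}{8}\right) \left(-22\right) = \frac{11}{4} \approx 2.75$)
$6 \cdot 5 \left(10 - 11\right) T R = 6 \cdot 5 \left(10 - 11\right) 2 \cdot \frac{11}{4} = 30 \left(-1\right) 2 \cdot \frac{11}{4} = \left(-30\right) 2 \cdot \frac{11}{4} = \left(-60\right) \frac{11}{4} = -165$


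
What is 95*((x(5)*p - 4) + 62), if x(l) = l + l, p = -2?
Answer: 3610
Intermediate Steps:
x(l) = 2*l
95*((x(5)*p - 4) + 62) = 95*(((2*5)*(-2) - 4) + 62) = 95*((10*(-2) - 4) + 62) = 95*((-20 - 4) + 62) = 95*(-24 + 62) = 95*38 = 3610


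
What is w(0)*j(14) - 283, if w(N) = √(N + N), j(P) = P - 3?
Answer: -283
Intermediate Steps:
j(P) = -3 + P
w(N) = √2*√N (w(N) = √(2*N) = √2*√N)
w(0)*j(14) - 283 = (√2*√0)*(-3 + 14) - 283 = (√2*0)*11 - 283 = 0*11 - 283 = 0 - 283 = -283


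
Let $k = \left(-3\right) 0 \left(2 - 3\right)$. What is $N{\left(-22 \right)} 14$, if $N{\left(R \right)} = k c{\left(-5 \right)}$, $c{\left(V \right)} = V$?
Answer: $0$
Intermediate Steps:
$k = 0$ ($k = 0 \left(-1\right) = 0$)
$N{\left(R \right)} = 0$ ($N{\left(R \right)} = 0 \left(-5\right) = 0$)
$N{\left(-22 \right)} 14 = 0 \cdot 14 = 0$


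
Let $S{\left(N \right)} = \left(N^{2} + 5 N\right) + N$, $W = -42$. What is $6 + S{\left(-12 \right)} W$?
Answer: $-3018$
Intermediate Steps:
$S{\left(N \right)} = N^{2} + 6 N$
$6 + S{\left(-12 \right)} W = 6 + - 12 \left(6 - 12\right) \left(-42\right) = 6 + \left(-12\right) \left(-6\right) \left(-42\right) = 6 + 72 \left(-42\right) = 6 - 3024 = -3018$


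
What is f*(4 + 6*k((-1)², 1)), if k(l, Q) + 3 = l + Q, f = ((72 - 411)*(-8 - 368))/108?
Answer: -21244/9 ≈ -2360.4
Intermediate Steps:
f = 10622/9 (f = -339*(-376)*(1/108) = 127464*(1/108) = 10622/9 ≈ 1180.2)
k(l, Q) = -3 + Q + l (k(l, Q) = -3 + (l + Q) = -3 + (Q + l) = -3 + Q + l)
f*(4 + 6*k((-1)², 1)) = 10622*(4 + 6*(-3 + 1 + (-1)²))/9 = 10622*(4 + 6*(-3 + 1 + 1))/9 = 10622*(4 + 6*(-1))/9 = 10622*(4 - 6)/9 = (10622/9)*(-2) = -21244/9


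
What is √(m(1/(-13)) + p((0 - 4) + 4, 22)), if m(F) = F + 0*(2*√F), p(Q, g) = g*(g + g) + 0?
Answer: √163579/13 ≈ 31.111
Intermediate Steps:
p(Q, g) = 2*g² (p(Q, g) = g*(2*g) + 0 = 2*g² + 0 = 2*g²)
m(F) = F (m(F) = F + 0 = F)
√(m(1/(-13)) + p((0 - 4) + 4, 22)) = √(1/(-13) + 2*22²) = √(-1/13 + 2*484) = √(-1/13 + 968) = √(12583/13) = √163579/13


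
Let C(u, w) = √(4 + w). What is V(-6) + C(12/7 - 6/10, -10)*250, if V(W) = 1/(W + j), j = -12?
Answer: -1/18 + 250*I*√6 ≈ -0.055556 + 612.37*I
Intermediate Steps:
V(W) = 1/(-12 + W) (V(W) = 1/(W - 12) = 1/(-12 + W))
V(-6) + C(12/7 - 6/10, -10)*250 = 1/(-12 - 6) + √(4 - 10)*250 = 1/(-18) + √(-6)*250 = -1/18 + (I*√6)*250 = -1/18 + 250*I*√6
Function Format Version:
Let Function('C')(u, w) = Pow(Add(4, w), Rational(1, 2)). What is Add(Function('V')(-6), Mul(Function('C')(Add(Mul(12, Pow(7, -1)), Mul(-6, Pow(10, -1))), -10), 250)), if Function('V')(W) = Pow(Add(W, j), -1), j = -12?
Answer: Add(Rational(-1, 18), Mul(250, I, Pow(6, Rational(1, 2)))) ≈ Add(-0.055556, Mul(612.37, I))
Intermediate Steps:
Function('V')(W) = Pow(Add(-12, W), -1) (Function('V')(W) = Pow(Add(W, -12), -1) = Pow(Add(-12, W), -1))
Add(Function('V')(-6), Mul(Function('C')(Add(Mul(12, Pow(7, -1)), Mul(-6, Pow(10, -1))), -10), 250)) = Add(Pow(Add(-12, -6), -1), Mul(Pow(Add(4, -10), Rational(1, 2)), 250)) = Add(Pow(-18, -1), Mul(Pow(-6, Rational(1, 2)), 250)) = Add(Rational(-1, 18), Mul(Mul(I, Pow(6, Rational(1, 2))), 250)) = Add(Rational(-1, 18), Mul(250, I, Pow(6, Rational(1, 2))))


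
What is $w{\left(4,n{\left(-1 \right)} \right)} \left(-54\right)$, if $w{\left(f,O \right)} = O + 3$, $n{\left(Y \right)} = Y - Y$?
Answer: $-162$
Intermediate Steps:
$n{\left(Y \right)} = 0$
$w{\left(f,O \right)} = 3 + O$
$w{\left(4,n{\left(-1 \right)} \right)} \left(-54\right) = \left(3 + 0\right) \left(-54\right) = 3 \left(-54\right) = -162$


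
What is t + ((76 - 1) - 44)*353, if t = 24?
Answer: 10967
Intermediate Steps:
t + ((76 - 1) - 44)*353 = 24 + ((76 - 1) - 44)*353 = 24 + (75 - 44)*353 = 24 + 31*353 = 24 + 10943 = 10967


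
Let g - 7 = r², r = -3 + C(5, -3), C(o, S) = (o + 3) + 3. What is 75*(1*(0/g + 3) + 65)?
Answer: 5100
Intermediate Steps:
C(o, S) = 6 + o (C(o, S) = (3 + o) + 3 = 6 + o)
r = 8 (r = -3 + (6 + 5) = -3 + 11 = 8)
g = 71 (g = 7 + 8² = 7 + 64 = 71)
75*(1*(0/g + 3) + 65) = 75*(1*(0/71 + 3) + 65) = 75*(1*(0*(1/71) + 3) + 65) = 75*(1*(0 + 3) + 65) = 75*(1*3 + 65) = 75*(3 + 65) = 75*68 = 5100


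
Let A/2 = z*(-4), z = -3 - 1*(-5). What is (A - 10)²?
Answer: 676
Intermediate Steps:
z = 2 (z = -3 + 5 = 2)
A = -16 (A = 2*(2*(-4)) = 2*(-8) = -16)
(A - 10)² = (-16 - 10)² = (-26)² = 676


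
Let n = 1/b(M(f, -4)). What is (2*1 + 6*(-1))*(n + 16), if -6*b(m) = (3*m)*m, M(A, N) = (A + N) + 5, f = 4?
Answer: -1592/25 ≈ -63.680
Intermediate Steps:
M(A, N) = 5 + A + N
b(m) = -m²/2 (b(m) = -3*m*m/6 = -m²/2)
n = -2/25 (n = 1/(-(5 + 4 - 4)²/2) = 1/(-½*5²) = 1/(-½*25) = 1/(-25/2) = -2/25 ≈ -0.080000)
(2*1 + 6*(-1))*(n + 16) = (2*1 + 6*(-1))*(-2/25 + 16) = (2 - 6)*(398/25) = -4*398/25 = -1592/25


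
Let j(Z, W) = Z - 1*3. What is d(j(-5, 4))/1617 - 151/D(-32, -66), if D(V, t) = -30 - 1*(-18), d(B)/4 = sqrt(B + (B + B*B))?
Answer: 151/12 + 16*sqrt(3)/1617 ≈ 12.600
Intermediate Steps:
j(Z, W) = -3 + Z (j(Z, W) = Z - 3 = -3 + Z)
d(B) = 4*sqrt(B**2 + 2*B) (d(B) = 4*sqrt(B + (B + B*B)) = 4*sqrt(B + (B + B**2)) = 4*sqrt(B**2 + 2*B))
D(V, t) = -12 (D(V, t) = -30 + 18 = -12)
d(j(-5, 4))/1617 - 151/D(-32, -66) = (4*sqrt((-3 - 5)*(2 + (-3 - 5))))/1617 - 151/(-12) = (4*sqrt(-8*(2 - 8)))*(1/1617) - 151*(-1/12) = (4*sqrt(-8*(-6)))*(1/1617) + 151/12 = (4*sqrt(48))*(1/1617) + 151/12 = (4*(4*sqrt(3)))*(1/1617) + 151/12 = (16*sqrt(3))*(1/1617) + 151/12 = 16*sqrt(3)/1617 + 151/12 = 151/12 + 16*sqrt(3)/1617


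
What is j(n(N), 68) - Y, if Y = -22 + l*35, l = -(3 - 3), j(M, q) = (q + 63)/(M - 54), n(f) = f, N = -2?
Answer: 1101/56 ≈ 19.661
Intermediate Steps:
j(M, q) = (63 + q)/(-54 + M)
l = 0 (l = -1*0 = 0)
Y = -22 (Y = -22 + 0*35 = -22 + 0 = -22)
j(n(N), 68) - Y = (63 + 68)/(-54 - 2) - 1*(-22) = 131/(-56) + 22 = -1/56*131 + 22 = -131/56 + 22 = 1101/56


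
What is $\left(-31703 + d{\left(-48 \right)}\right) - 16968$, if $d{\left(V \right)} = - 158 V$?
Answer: $-41087$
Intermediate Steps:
$\left(-31703 + d{\left(-48 \right)}\right) - 16968 = \left(-31703 - -7584\right) - 16968 = \left(-31703 + 7584\right) - 16968 = -24119 - 16968 = -41087$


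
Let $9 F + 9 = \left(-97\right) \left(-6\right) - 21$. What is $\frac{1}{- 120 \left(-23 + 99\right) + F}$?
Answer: $- \frac{3}{27176} \approx -0.00011039$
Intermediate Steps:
$F = \frac{184}{3}$ ($F = -1 + \frac{\left(-97\right) \left(-6\right) - 21}{9} = -1 + \frac{582 - 21}{9} = -1 + \frac{1}{9} \cdot 561 = -1 + \frac{187}{3} = \frac{184}{3} \approx 61.333$)
$\frac{1}{- 120 \left(-23 + 99\right) + F} = \frac{1}{- 120 \left(-23 + 99\right) + \frac{184}{3}} = \frac{1}{\left(-120\right) 76 + \frac{184}{3}} = \frac{1}{-9120 + \frac{184}{3}} = \frac{1}{- \frac{27176}{3}} = - \frac{3}{27176}$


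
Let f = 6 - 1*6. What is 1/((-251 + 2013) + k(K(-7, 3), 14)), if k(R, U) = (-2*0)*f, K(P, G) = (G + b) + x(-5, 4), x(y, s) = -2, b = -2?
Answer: 1/1762 ≈ 0.00056754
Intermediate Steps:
K(P, G) = -4 + G (K(P, G) = (G - 2) - 2 = (-2 + G) - 2 = -4 + G)
f = 0 (f = 6 - 6 = 0)
k(R, U) = 0 (k(R, U) = -2*0*0 = 0*0 = 0)
1/((-251 + 2013) + k(K(-7, 3), 14)) = 1/((-251 + 2013) + 0) = 1/(1762 + 0) = 1/1762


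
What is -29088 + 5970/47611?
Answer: -1384902798/47611 ≈ -29088.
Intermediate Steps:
-29088 + 5970/47611 = -1384902798/47611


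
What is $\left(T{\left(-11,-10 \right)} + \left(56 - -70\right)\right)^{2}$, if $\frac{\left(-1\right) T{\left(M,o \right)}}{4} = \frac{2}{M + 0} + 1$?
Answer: $\frac{1822500}{121} \approx 15062.0$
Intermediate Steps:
$T{\left(M,o \right)} = -4 - \frac{8}{M}$ ($T{\left(M,o \right)} = - 4 \left(\frac{2}{M + 0} + 1\right) = - 4 \left(\frac{2}{M} + 1\right) = - 4 \left(1 + \frac{2}{M}\right) = -4 - \frac{8}{M}$)
$\left(T{\left(-11,-10 \right)} + \left(56 - -70\right)\right)^{2} = \left(\left(-4 - \frac{8}{-11}\right) + \left(56 - -70\right)\right)^{2} = \left(\left(-4 - - \frac{8}{11}\right) + \left(56 + 70\right)\right)^{2} = \left(\left(-4 + \frac{8}{11}\right) + 126\right)^{2} = \left(- \frac{36}{11} + 126\right)^{2} = \left(\frac{1350}{11}\right)^{2} = \frac{1822500}{121}$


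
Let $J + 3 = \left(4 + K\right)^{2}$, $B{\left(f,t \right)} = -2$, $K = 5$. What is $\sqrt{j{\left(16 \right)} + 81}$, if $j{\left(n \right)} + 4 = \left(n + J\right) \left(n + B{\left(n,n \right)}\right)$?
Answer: $\sqrt{1393} \approx 37.323$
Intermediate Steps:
$J = 78$ ($J = -3 + \left(4 + 5\right)^{2} = -3 + 9^{2} = -3 + 81 = 78$)
$j{\left(n \right)} = -4 + \left(-2 + n\right) \left(78 + n\right)$ ($j{\left(n \right)} = -4 + \left(n + 78\right) \left(n - 2\right) = -4 + \left(78 + n\right) \left(-2 + n\right) = -4 + \left(-2 + n\right) \left(78 + n\right)$)
$\sqrt{j{\left(16 \right)} + 81} = \sqrt{\left(-160 + 16^{2} + 76 \cdot 16\right) + 81} = \sqrt{\left(-160 + 256 + 1216\right) + 81} = \sqrt{1312 + 81} = \sqrt{1393}$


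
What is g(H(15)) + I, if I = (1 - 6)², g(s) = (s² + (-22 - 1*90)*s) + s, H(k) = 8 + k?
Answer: -1999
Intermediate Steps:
g(s) = s² - 111*s (g(s) = (s² + (-22 - 90)*s) + s = (s² - 112*s) + s = s² - 111*s)
I = 25 (I = (-5)² = 25)
g(H(15)) + I = (8 + 15)*(-111 + (8 + 15)) + 25 = 23*(-111 + 23) + 25 = 23*(-88) + 25 = -2024 + 25 = -1999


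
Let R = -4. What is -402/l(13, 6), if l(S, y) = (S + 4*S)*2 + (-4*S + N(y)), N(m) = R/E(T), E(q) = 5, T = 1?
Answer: -1005/193 ≈ -5.2073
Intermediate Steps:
N(m) = -⅘ (N(m) = -4/5 = -4*⅕ = -⅘)
l(S, y) = -⅘ + 6*S (l(S, y) = (S + 4*S)*2 + (-4*S - ⅘) = (5*S)*2 + (-⅘ - 4*S) = 10*S + (-⅘ - 4*S) = -⅘ + 6*S)
-402/l(13, 6) = -402/(-⅘ + 6*13) = -402/(-⅘ + 78) = -402/386/5 = -402*5/386 = -1005/193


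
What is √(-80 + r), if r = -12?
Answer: 2*I*√23 ≈ 9.5917*I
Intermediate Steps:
√(-80 + r) = √(-80 - 12) = √(-92) = 2*I*√23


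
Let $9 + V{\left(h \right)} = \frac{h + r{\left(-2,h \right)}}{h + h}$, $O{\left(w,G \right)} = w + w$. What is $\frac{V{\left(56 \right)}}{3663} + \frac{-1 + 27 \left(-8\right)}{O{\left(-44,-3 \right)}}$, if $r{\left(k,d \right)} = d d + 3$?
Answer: $\frac{112649}{45584} \approx 2.4712$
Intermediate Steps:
$O{\left(w,G \right)} = 2 w$
$r{\left(k,d \right)} = 3 + d^{2}$ ($r{\left(k,d \right)} = d^{2} + 3 = 3 + d^{2}$)
$V{\left(h \right)} = -9 + \frac{3 + h + h^{2}}{2 h}$ ($V{\left(h \right)} = -9 + \frac{h + \left(3 + h^{2}\right)}{h + h} = -9 + \frac{3 + h + h^{2}}{2 h}$)
$\frac{V{\left(56 \right)}}{3663} + \frac{-1 + 27 \left(-8\right)}{O{\left(-44,-3 \right)}} = \frac{\frac{1}{2} \cdot \frac{1}{56} \left(3 + 56^{2} - 952\right)}{3663} + \frac{-1 + 27 \left(-8\right)}{2 \left(-44\right)} = \frac{1}{2} \cdot \frac{1}{56} \left(3 + 3136 - 952\right) \frac{1}{3663} + \frac{-1 - 216}{-88} = \frac{1}{2} \cdot \frac{1}{56} \cdot 2187 \cdot \frac{1}{3663} - - \frac{217}{88} = \frac{2187}{112} \cdot \frac{1}{3663} + \frac{217}{88} = \frac{243}{45584} + \frac{217}{88} = \frac{112649}{45584}$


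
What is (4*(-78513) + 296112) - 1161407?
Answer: -1179347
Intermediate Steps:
(4*(-78513) + 296112) - 1161407 = (-314052 + 296112) - 1161407 = -17940 - 1161407 = -1179347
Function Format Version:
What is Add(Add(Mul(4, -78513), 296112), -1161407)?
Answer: -1179347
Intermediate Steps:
Add(Add(Mul(4, -78513), 296112), -1161407) = Add(Add(-314052, 296112), -1161407) = Add(-17940, -1161407) = -1179347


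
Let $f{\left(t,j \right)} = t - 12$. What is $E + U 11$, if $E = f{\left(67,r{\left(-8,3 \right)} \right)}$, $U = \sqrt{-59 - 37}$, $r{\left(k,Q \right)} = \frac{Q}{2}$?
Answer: $55 + 44 i \sqrt{6} \approx 55.0 + 107.78 i$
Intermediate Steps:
$r{\left(k,Q \right)} = \frac{Q}{2}$ ($r{\left(k,Q \right)} = Q \frac{1}{2} = \frac{Q}{2}$)
$U = 4 i \sqrt{6}$ ($U = \sqrt{-96} = 4 i \sqrt{6} \approx 9.798 i$)
$f{\left(t,j \right)} = -12 + t$
$E = 55$ ($E = -12 + 67 = 55$)
$E + U 11 = 55 + 4 i \sqrt{6} \cdot 11 = 55 + 44 i \sqrt{6}$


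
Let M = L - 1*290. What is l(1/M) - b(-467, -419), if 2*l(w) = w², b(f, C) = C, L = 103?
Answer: 29304023/69938 ≈ 419.00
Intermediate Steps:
M = -187 (M = 103 - 1*290 = 103 - 290 = -187)
l(w) = w²/2
l(1/M) - b(-467, -419) = (1/(-187))²/2 - 1*(-419) = (-1/187)²/2 + 419 = (½)*(1/34969) + 419 = 1/69938 + 419 = 29304023/69938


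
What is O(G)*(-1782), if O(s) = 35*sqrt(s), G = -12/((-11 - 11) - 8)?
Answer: -12474*sqrt(10) ≈ -39446.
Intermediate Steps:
G = 2/5 (G = -12/(-22 - 8) = -12/(-30) = -12*(-1/30) = 2/5 ≈ 0.40000)
O(G)*(-1782) = (35*sqrt(2/5))*(-1782) = (35*(sqrt(10)/5))*(-1782) = (7*sqrt(10))*(-1782) = -12474*sqrt(10)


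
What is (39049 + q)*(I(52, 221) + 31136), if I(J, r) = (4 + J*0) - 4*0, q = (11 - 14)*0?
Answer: 1215985860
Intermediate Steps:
q = 0 (q = -3*0 = 0)
I(J, r) = 4 (I(J, r) = (4 + 0) + 0 = 4 + 0 = 4)
(39049 + q)*(I(52, 221) + 31136) = (39049 + 0)*(4 + 31136) = 39049*31140 = 1215985860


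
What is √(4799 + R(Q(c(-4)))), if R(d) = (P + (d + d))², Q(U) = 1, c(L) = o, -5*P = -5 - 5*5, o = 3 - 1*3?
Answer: √4863 ≈ 69.735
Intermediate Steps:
o = 0 (o = 3 - 3 = 0)
P = 6 (P = -(-5 - 5*5)/5 = -(-5 - 25)/5 = -⅕*(-30) = 6)
c(L) = 0
R(d) = (6 + 2*d)² (R(d) = (6 + (d + d))² = (6 + 2*d)²)
√(4799 + R(Q(c(-4)))) = √(4799 + 4*(3 + 1)²) = √(4799 + 4*4²) = √(4799 + 4*16) = √(4799 + 64) = √4863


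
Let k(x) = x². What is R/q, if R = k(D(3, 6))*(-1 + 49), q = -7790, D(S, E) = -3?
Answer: -216/3895 ≈ -0.055456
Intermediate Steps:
R = 432 (R = (-3)²*(-1 + 49) = 9*48 = 432)
R/q = 432/(-7790) = 432*(-1/7790) = -216/3895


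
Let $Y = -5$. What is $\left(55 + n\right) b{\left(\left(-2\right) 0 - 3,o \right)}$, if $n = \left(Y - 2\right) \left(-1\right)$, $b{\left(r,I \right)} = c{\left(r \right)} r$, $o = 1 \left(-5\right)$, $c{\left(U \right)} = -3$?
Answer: $558$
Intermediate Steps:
$o = -5$
$b{\left(r,I \right)} = - 3 r$
$n = 7$ ($n = \left(-5 - 2\right) \left(-1\right) = \left(-7\right) \left(-1\right) = 7$)
$\left(55 + n\right) b{\left(\left(-2\right) 0 - 3,o \right)} = \left(55 + 7\right) \left(- 3 \left(\left(-2\right) 0 - 3\right)\right) = 62 \left(- 3 \left(0 - 3\right)\right) = 62 \left(\left(-3\right) \left(-3\right)\right) = 62 \cdot 9 = 558$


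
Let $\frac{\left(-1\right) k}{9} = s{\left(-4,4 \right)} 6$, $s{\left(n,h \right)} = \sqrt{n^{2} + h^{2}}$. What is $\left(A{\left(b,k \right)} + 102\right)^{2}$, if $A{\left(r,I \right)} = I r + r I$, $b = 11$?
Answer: $45173412 - 969408 \sqrt{2} \approx 4.3802 \cdot 10^{7}$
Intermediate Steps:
$s{\left(n,h \right)} = \sqrt{h^{2} + n^{2}}$
$k = - 216 \sqrt{2}$ ($k = - 9 \sqrt{4^{2} + \left(-4\right)^{2}} \cdot 6 = - 9 \sqrt{16 + 16} \cdot 6 = - 9 \sqrt{32} \cdot 6 = - 9 \cdot 4 \sqrt{2} \cdot 6 = - 9 \cdot 24 \sqrt{2} = - 216 \sqrt{2} \approx -305.47$)
$A{\left(r,I \right)} = 2 I r$ ($A{\left(r,I \right)} = I r + I r = 2 I r$)
$\left(A{\left(b,k \right)} + 102\right)^{2} = \left(2 \left(- 216 \sqrt{2}\right) 11 + 102\right)^{2} = \left(- 4752 \sqrt{2} + 102\right)^{2} = \left(102 - 4752 \sqrt{2}\right)^{2}$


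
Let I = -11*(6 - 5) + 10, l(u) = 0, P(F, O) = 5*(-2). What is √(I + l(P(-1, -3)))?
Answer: I ≈ 1.0*I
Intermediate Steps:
P(F, O) = -10
I = -1 (I = -11*1 + 10 = -11 + 10 = -1)
√(I + l(P(-1, -3))) = √(-1 + 0) = √(-1) = I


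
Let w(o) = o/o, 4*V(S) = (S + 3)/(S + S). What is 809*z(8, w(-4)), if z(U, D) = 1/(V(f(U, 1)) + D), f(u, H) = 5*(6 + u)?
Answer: 453040/633 ≈ 715.70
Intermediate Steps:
f(u, H) = 30 + 5*u
V(S) = (3 + S)/(8*S) (V(S) = ((S + 3)/(S + S))/4 = ((3 + S)/((2*S)))/4 = ((3 + S)*(1/(2*S)))/4 = ((3 + S)/(2*S))/4 = (3 + S)/(8*S))
w(o) = 1
z(U, D) = 1/(D + (33 + 5*U)/(8*(30 + 5*U))) (z(U, D) = 1/((3 + (30 + 5*U))/(8*(30 + 5*U)) + D) = 1/((33 + 5*U)/(8*(30 + 5*U)) + D) = 1/(D + (33 + 5*U)/(8*(30 + 5*U))))
809*z(8, w(-4)) = 809*(40*(6 + 8)/(33 + 5*8 + 40*1*(6 + 8))) = 809*(40*14/(33 + 40 + 40*1*14)) = 809*(40*14/(33 + 40 + 560)) = 809*(40*14/633) = 809*(40*(1/633)*14) = 809*(560/633) = 453040/633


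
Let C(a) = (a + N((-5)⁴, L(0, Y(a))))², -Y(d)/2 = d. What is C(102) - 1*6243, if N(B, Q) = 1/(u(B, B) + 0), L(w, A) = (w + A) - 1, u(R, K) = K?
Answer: 1625518126/390625 ≈ 4161.3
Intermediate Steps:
Y(d) = -2*d
L(w, A) = -1 + A + w (L(w, A) = (A + w) - 1 = -1 + A + w)
N(B, Q) = 1/B (N(B, Q) = 1/(B + 0) = 1/B)
C(a) = (1/625 + a)² (C(a) = (a + 1/((-5)⁴))² = (a + 1/625)² = (1/625 + a)²)
C(102) - 1*6243 = (1 + 625*102)²/390625 - 1*6243 = (1 + 63750)²/390625 - 6243 = (1/390625)*63751² - 6243 = (1/390625)*4064190001 - 6243 = 4064190001/390625 - 6243 = 1625518126/390625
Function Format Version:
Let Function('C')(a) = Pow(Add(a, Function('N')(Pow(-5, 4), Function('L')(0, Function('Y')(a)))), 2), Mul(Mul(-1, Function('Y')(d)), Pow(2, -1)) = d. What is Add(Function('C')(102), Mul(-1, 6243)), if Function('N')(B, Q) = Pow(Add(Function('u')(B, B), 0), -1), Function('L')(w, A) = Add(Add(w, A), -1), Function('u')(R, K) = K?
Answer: Rational(1625518126, 390625) ≈ 4161.3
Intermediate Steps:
Function('Y')(d) = Mul(-2, d)
Function('L')(w, A) = Add(-1, A, w) (Function('L')(w, A) = Add(Add(A, w), -1) = Add(-1, A, w))
Function('N')(B, Q) = Pow(B, -1) (Function('N')(B, Q) = Pow(Add(B, 0), -1) = Pow(B, -1))
Function('C')(a) = Pow(Add(Rational(1, 625), a), 2) (Function('C')(a) = Pow(Add(a, Pow(Pow(-5, 4), -1)), 2) = Pow(Add(a, Pow(625, -1)), 2) = Pow(Add(a, Rational(1, 625)), 2) = Pow(Add(Rational(1, 625), a), 2))
Add(Function('C')(102), Mul(-1, 6243)) = Add(Mul(Rational(1, 390625), Pow(Add(1, Mul(625, 102)), 2)), Mul(-1, 6243)) = Add(Mul(Rational(1, 390625), Pow(Add(1, 63750), 2)), -6243) = Add(Mul(Rational(1, 390625), Pow(63751, 2)), -6243) = Add(Mul(Rational(1, 390625), 4064190001), -6243) = Add(Rational(4064190001, 390625), -6243) = Rational(1625518126, 390625)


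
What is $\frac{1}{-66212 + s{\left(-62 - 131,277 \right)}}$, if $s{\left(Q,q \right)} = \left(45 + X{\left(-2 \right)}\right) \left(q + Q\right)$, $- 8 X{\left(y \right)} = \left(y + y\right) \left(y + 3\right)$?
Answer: $- \frac{1}{62390} \approx -1.6028 \cdot 10^{-5}$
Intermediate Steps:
$X{\left(y \right)} = - \frac{y \left(3 + y\right)}{4}$ ($X{\left(y \right)} = - \frac{\left(y + y\right) \left(y + 3\right)}{8} = - \frac{2 y \left(3 + y\right)}{8} = - \frac{y \left(3 + y\right)}{4}$)
$s{\left(Q,q \right)} = \frac{91 Q}{2} + \frac{91 q}{2}$ ($s{\left(Q,q \right)} = \left(45 - - \frac{3 - 2}{2}\right) \left(q + Q\right) = \left(45 - \left(- \frac{1}{2}\right) 1\right) \left(Q + q\right) = \left(45 + \frac{1}{2}\right) \left(Q + q\right) = \frac{91 \left(Q + q\right)}{2} = \frac{91 Q}{2} + \frac{91 q}{2}$)
$\frac{1}{-66212 + s{\left(-62 - 131,277 \right)}} = \frac{1}{-66212 + \left(\frac{91 \left(-62 - 131\right)}{2} + \frac{91}{2} \cdot 277\right)} = \frac{1}{-66212 + \left(\frac{91 \left(-62 - 131\right)}{2} + \frac{25207}{2}\right)} = \frac{1}{-66212 + \left(\frac{91}{2} \left(-193\right) + \frac{25207}{2}\right)} = \frac{1}{-66212 + \left(- \frac{17563}{2} + \frac{25207}{2}\right)} = \frac{1}{-66212 + 3822} = \frac{1}{-62390} = - \frac{1}{62390}$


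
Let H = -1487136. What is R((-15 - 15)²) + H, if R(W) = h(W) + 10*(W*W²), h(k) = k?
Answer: 7288513764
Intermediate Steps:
R(W) = W + 10*W³ (R(W) = W + 10*(W*W²) = W + 10*W³)
R((-15 - 15)²) + H = ((-15 - 15)² + 10*((-15 - 15)²)³) - 1487136 = ((-30)² + 10*((-30)²)³) - 1487136 = (900 + 10*900³) - 1487136 = (900 + 10*729000000) - 1487136 = (900 + 7290000000) - 1487136 = 7290000900 - 1487136 = 7288513764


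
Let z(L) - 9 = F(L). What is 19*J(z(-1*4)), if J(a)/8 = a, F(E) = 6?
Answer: 2280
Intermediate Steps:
z(L) = 15 (z(L) = 9 + 6 = 15)
J(a) = 8*a
19*J(z(-1*4)) = 19*(8*15) = 19*120 = 2280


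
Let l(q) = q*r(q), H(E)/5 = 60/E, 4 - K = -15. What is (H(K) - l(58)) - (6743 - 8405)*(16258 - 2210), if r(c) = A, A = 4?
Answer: 443603636/19 ≈ 2.3348e+7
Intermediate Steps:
r(c) = 4
K = 19 (K = 4 - 1*(-15) = 4 + 15 = 19)
H(E) = 300/E (H(E) = 5*(60/E) = 300/E)
l(q) = 4*q (l(q) = q*4 = 4*q)
(H(K) - l(58)) - (6743 - 8405)*(16258 - 2210) = (300/19 - 4*58) - (6743 - 8405)*(16258 - 2210) = (300*(1/19) - 1*232) - (-1662)*14048 = (300/19 - 232) - 1*(-23347776) = -4108/19 + 23347776 = 443603636/19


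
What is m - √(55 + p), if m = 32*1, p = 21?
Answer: 32 - 2*√19 ≈ 23.282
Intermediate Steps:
m = 32
m - √(55 + p) = 32 - √(55 + 21) = 32 - √76 = 32 - 2*√19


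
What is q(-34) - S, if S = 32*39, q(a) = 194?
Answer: -1054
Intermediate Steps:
S = 1248
q(-34) - S = 194 - 1*1248 = 194 - 1248 = -1054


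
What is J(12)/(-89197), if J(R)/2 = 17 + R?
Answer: -58/89197 ≈ -0.00065025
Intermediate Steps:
J(R) = 34 + 2*R (J(R) = 2*(17 + R) = 34 + 2*R)
J(12)/(-89197) = (34 + 2*12)/(-89197) = (34 + 24)*(-1/89197) = 58*(-1/89197) = -58/89197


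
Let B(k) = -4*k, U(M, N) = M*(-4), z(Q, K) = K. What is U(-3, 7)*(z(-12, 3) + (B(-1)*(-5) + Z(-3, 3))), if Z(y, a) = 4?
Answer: -156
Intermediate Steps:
U(M, N) = -4*M
U(-3, 7)*(z(-12, 3) + (B(-1)*(-5) + Z(-3, 3))) = (-4*(-3))*(3 + (-4*(-1)*(-5) + 4)) = 12*(3 + (4*(-5) + 4)) = 12*(3 + (-20 + 4)) = 12*(3 - 16) = 12*(-13) = -156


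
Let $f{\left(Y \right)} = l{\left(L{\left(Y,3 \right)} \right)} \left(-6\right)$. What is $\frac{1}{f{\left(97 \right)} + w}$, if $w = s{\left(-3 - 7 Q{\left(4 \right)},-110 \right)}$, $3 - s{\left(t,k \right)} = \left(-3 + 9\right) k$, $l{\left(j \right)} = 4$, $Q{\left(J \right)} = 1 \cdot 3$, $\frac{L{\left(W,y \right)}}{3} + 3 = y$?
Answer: $\frac{1}{639} \approx 0.0015649$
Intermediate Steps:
$L{\left(W,y \right)} = -9 + 3 y$
$Q{\left(J \right)} = 3$
$f{\left(Y \right)} = -24$ ($f{\left(Y \right)} = 4 \left(-6\right) = -24$)
$s{\left(t,k \right)} = 3 - 6 k$ ($s{\left(t,k \right)} = 3 - \left(-3 + 9\right) k = 3 - 6 k$)
$w = 663$ ($w = 3 - -660 = 3 + 660 = 663$)
$\frac{1}{f{\left(97 \right)} + w} = \frac{1}{-24 + 663} = \frac{1}{639}$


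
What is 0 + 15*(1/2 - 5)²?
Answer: 1215/4 ≈ 303.75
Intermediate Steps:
0 + 15*(1/2 - 5)² = 0 + 15*(½ - 5)² = 0 + 15*(-9/2)² = 0 + 15*(81/4) = 0 + 1215/4 = 1215/4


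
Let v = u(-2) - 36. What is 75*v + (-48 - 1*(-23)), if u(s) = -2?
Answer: -2875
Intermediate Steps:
v = -38 (v = -2 - 36 = -38)
75*v + (-48 - 1*(-23)) = 75*(-38) + (-48 - 1*(-23)) = -2850 + (-48 + 23) = -2850 - 25 = -2875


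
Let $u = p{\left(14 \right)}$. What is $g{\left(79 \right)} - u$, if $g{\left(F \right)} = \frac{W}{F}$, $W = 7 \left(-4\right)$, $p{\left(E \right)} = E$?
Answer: $- \frac{1134}{79} \approx -14.354$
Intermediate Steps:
$W = -28$
$u = 14$
$g{\left(F \right)} = - \frac{28}{F}$
$g{\left(79 \right)} - u = - \frac{28}{79} - 14 = - \frac{1134}{79}$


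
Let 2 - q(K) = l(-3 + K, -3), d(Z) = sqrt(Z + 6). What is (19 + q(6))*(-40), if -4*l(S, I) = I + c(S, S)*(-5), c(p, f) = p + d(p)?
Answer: -510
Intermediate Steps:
d(Z) = sqrt(6 + Z)
c(p, f) = p + sqrt(6 + p)
l(S, I) = -I/4 + 5*S/4 + 5*sqrt(6 + S)/4 (l(S, I) = -(I + (S + sqrt(6 + S))*(-5))/4 = -(I + (-5*S - 5*sqrt(6 + S)))/4 = -(I - 5*S - 5*sqrt(6 + S))/4 = -I/4 + 5*S/4 + 5*sqrt(6 + S)/4)
q(K) = 5 - 5*K/4 - 5*sqrt(3 + K)/4 (q(K) = 2 - (-1/4*(-3) + 5*(-3 + K)/4 + 5*sqrt(6 + (-3 + K))/4) = 2 - (3/4 + (-15/4 + 5*K/4) + 5*sqrt(3 + K)/4) = 2 - (-3 + 5*K/4 + 5*sqrt(3 + K)/4) = 2 + (3 - 5*K/4 - 5*sqrt(3 + K)/4) = 5 - 5*K/4 - 5*sqrt(3 + K)/4)
(19 + q(6))*(-40) = (19 + (5 - 5/4*6 - 5*sqrt(3 + 6)/4))*(-40) = (19 + (5 - 15/2 - 5*sqrt(9)/4))*(-40) = (19 + (5 - 15/2 - 5/4*3))*(-40) = (19 + (5 - 15/2 - 15/4))*(-40) = (19 - 25/4)*(-40) = (51/4)*(-40) = -510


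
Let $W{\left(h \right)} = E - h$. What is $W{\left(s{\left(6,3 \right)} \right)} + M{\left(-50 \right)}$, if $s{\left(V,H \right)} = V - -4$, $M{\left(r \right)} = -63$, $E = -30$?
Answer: $-103$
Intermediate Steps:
$s{\left(V,H \right)} = 4 + V$ ($s{\left(V,H \right)} = V + 4 = 4 + V$)
$W{\left(h \right)} = -30 - h$
$W{\left(s{\left(6,3 \right)} \right)} + M{\left(-50 \right)} = \left(-30 - \left(4 + 6\right)\right) - 63 = \left(-30 - 10\right) - 63 = -40 - 63 = -103$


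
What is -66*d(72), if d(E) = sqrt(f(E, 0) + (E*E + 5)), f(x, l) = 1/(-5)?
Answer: -132*sqrt(32430)/5 ≈ -4754.2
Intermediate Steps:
f(x, l) = -1/5 (f(x, l) = 1*(-1/5) = -1/5)
d(E) = sqrt(24/5 + E**2) (d(E) = sqrt(-1/5 + (E*E + 5)) = sqrt(-1/5 + (E**2 + 5)) = sqrt(-1/5 + (5 + E**2)) = sqrt(24/5 + E**2))
-66*d(72) = -66*sqrt(120 + 25*72**2)/5 = -66*sqrt(120 + 25*5184)/5 = -66*sqrt(120 + 129600)/5 = -66*sqrt(129720)/5 = -66*2*sqrt(32430)/5 = -132*sqrt(32430)/5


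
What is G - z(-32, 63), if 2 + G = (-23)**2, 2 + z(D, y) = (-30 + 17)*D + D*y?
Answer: 2129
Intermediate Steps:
z(D, y) = -2 - 13*D + D*y (z(D, y) = -2 + ((-30 + 17)*D + D*y) = -2 + (-13*D + D*y) = -2 - 13*D + D*y)
G = 527 (G = -2 + (-23)**2 = -2 + 529 = 527)
G - z(-32, 63) = 527 - (-2 - 13*(-32) - 32*63) = 527 - (-2 + 416 - 2016) = 527 - 1*(-1602) = 527 + 1602 = 2129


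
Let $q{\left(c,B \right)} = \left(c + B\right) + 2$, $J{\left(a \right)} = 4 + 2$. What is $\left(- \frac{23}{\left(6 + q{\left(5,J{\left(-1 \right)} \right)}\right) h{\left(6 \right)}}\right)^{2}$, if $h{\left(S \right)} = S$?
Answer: $\frac{529}{12996} \approx 0.040705$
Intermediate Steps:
$J{\left(a \right)} = 6$
$q{\left(c,B \right)} = 2 + B + c$ ($q{\left(c,B \right)} = \left(B + c\right) + 2 = 2 + B + c$)
$\left(- \frac{23}{\left(6 + q{\left(5,J{\left(-1 \right)} \right)}\right) h{\left(6 \right)}}\right)^{2} = \left(- \frac{23}{\left(6 + \left(2 + 6 + 5\right)\right) 6}\right)^{2} = \left(- \frac{23}{\left(6 + 13\right) 6}\right)^{2} = \left(- \frac{23}{19 \cdot 6}\right)^{2} = \left(- \frac{23}{114}\right)^{2} = \frac{529}{12996}$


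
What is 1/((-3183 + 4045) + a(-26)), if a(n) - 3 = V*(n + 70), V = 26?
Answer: 1/2009 ≈ 0.00049776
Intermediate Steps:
a(n) = 1823 + 26*n (a(n) = 3 + 26*(n + 70) = 3 + 26*(70 + n) = 3 + (1820 + 26*n) = 1823 + 26*n)
1/((-3183 + 4045) + a(-26)) = 1/((-3183 + 4045) + (1823 + 26*(-26))) = 1/(862 + (1823 - 676)) = 1/(862 + 1147) = 1/2009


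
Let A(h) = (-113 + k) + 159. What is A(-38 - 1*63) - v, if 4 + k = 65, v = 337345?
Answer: -337238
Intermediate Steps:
k = 61 (k = -4 + 65 = 61)
A(h) = 107 (A(h) = (-113 + 61) + 159 = -52 + 159 = 107)
A(-38 - 1*63) - v = 107 - 1*337345 = 107 - 337345 = -337238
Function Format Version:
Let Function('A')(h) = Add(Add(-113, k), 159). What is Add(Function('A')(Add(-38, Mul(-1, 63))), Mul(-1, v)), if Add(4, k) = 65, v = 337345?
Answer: -337238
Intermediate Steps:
k = 61 (k = Add(-4, 65) = 61)
Function('A')(h) = 107 (Function('A')(h) = Add(Add(-113, 61), 159) = Add(-52, 159) = 107)
Add(Function('A')(Add(-38, Mul(-1, 63))), Mul(-1, v)) = Add(107, Mul(-1, 337345)) = Add(107, -337345) = -337238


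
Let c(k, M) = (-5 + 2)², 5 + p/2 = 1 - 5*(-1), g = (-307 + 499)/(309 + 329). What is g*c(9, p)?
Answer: 864/319 ≈ 2.7085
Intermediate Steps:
g = 96/319 (g = 192/638 = 192*(1/638) = 96/319 ≈ 0.30094)
p = 2 (p = -10 + 2*(1 - 5*(-1)) = -10 + 2*(1 + 5) = -10 + 2*6 = -10 + 12 = 2)
c(k, M) = 9 (c(k, M) = (-3)² = 9)
g*c(9, p) = (96/319)*9 = 864/319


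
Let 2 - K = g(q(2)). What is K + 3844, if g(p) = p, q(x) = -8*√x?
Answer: 3846 + 8*√2 ≈ 3857.3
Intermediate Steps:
K = 2 + 8*√2 (K = 2 - (-8)*√2 = 2 + 8*√2 ≈ 13.314)
K + 3844 = (2 + 8*√2) + 3844 = 3846 + 8*√2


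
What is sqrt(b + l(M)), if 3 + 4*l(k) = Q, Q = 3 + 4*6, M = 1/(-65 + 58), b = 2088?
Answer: sqrt(2094) ≈ 45.760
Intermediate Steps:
M = -1/7 (M = 1/(-7) = -1/7 ≈ -0.14286)
Q = 27 (Q = 3 + 24 = 27)
l(k) = 6 (l(k) = -3/4 + (1/4)*27 = -3/4 + 27/4 = 6)
sqrt(b + l(M)) = sqrt(2088 + 6) = sqrt(2094)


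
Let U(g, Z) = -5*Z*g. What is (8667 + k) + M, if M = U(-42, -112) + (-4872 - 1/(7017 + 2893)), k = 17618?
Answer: -20880371/9910 ≈ -2107.0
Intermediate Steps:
U(g, Z) = -5*Z*g
M = -281364721/9910 (M = -5*(-112)*(-42) + (-4872 - 1/(7017 + 2893)) = -23520 + (-4872 - 1/9910) = -23520 - 48281521/9910 = -281364721/9910 ≈ -28392.)
(8667 + k) + M = (8667 + 17618) - 281364721/9910 = 26285 - 281364721/9910 = -20880371/9910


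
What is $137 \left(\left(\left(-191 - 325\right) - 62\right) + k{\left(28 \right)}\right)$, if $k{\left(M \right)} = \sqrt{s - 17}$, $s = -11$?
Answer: $-79186 + 274 i \sqrt{7} \approx -79186.0 + 724.94 i$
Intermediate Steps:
$k{\left(M \right)} = 2 i \sqrt{7}$ ($k{\left(M \right)} = \sqrt{-11 - 17} = \sqrt{-28} = 2 i \sqrt{7}$)
$137 \left(\left(\left(-191 - 325\right) - 62\right) + k{\left(28 \right)}\right) = 137 \left(\left(\left(-191 - 325\right) - 62\right) + 2 i \sqrt{7}\right) = 137 \left(\left(-516 - 62\right) + 2 i \sqrt{7}\right) = 137 \left(-578 + 2 i \sqrt{7}\right) = -79186 + 274 i \sqrt{7}$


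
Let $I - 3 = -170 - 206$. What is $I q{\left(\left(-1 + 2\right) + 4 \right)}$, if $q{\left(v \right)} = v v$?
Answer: $-9325$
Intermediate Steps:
$I = -373$ ($I = 3 - 376 = -373$)
$q{\left(v \right)} = v^{2}$
$I q{\left(\left(-1 + 2\right) + 4 \right)} = - 373 \left(\left(-1 + 2\right) + 4\right)^{2} = - 373 \left(1 + 4\right)^{2} = - 373 \cdot 5^{2} = \left(-373\right) 25 = -9325$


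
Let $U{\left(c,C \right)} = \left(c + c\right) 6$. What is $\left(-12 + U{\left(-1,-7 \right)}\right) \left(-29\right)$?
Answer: $696$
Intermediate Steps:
$U{\left(c,C \right)} = 12 c$ ($U{\left(c,C \right)} = 2 c 6 = 12 c$)
$\left(-12 + U{\left(-1,-7 \right)}\right) \left(-29\right) = \left(-12 + 12 \left(-1\right)\right) \left(-29\right) = \left(-12 - 12\right) \left(-29\right) = \left(-24\right) \left(-29\right) = 696$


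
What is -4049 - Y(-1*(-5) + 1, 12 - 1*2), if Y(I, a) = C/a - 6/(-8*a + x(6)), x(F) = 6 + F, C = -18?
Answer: -688039/170 ≈ -4047.3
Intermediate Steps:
Y(I, a) = -18/a - 6/(12 - 8*a) (Y(I, a) = -18/a - 6/(-8*a + (6 + 6)) = -18/a - 6/(-8*a + 12) = -18/a - 6/(12 - 8*a))
-4049 - Y(-1*(-5) + 1, 12 - 1*2) = -4049 - 3*(36 - 23*(12 - 1*2))/(2*(12 - 1*2)*(-3 + 2*(12 - 1*2))) = -4049 - 3*(36 - 23*(12 - 2))/(2*(12 - 2)*(-3 + 2*(12 - 2))) = -4049 - 3*(36 - 23*10)/(2*10*(-3 + 2*10)) = -4049 - 3*(36 - 230)/(2*10*(-3 + 20)) = -4049 - 3*(-194)/(2*10*17) = -4049 - 1*(-291/170) = -4049 + 291/170 = -688039/170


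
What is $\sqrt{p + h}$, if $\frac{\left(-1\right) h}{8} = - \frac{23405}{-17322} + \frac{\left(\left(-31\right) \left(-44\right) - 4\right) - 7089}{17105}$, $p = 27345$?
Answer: $\frac{\sqrt{599972055396035600685}}{148146405} \approx 165.34$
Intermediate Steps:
$h = - \frac{1204419148}{148146405}$ ($h = - 8 \left(- \frac{23405}{-17322} + \frac{\left(\left(-31\right) \left(-44\right) - 4\right) - 7089}{17105}\right) = - 8 \left(\left(-23405\right) \left(- \frac{1}{17322}\right) + \left(\left(1364 - 4\right) - 7089\right) \frac{1}{17105}\right) = - 8 \left(\frac{23405}{17322} + \left(1360 - 7089\right) \frac{1}{17105}\right) = - 8 \left(\frac{23405}{17322} - \frac{5729}{17105}\right) = \left(-8\right) \frac{301104787}{296292810} = - \frac{1204419148}{148146405} \approx -8.1299$)
$\sqrt{p + h} = \sqrt{27345 - \frac{1204419148}{148146405}} = \sqrt{\frac{4049859025577}{148146405}} = \frac{\sqrt{599972055396035600685}}{148146405}$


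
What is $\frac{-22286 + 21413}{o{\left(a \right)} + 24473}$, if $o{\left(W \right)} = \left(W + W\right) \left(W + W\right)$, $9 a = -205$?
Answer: $- \frac{70713}{2150413} \approx -0.032883$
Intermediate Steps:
$a = - \frac{205}{9}$ ($a = \frac{1}{9} \left(-205\right) = - \frac{205}{9} \approx -22.778$)
$o{\left(W \right)} = 4 W^{2}$ ($o{\left(W \right)} = 2 W 2 W = 4 W^{2}$)
$\frac{-22286 + 21413}{o{\left(a \right)} + 24473} = \frac{-22286 + 21413}{4 \left(- \frac{205}{9}\right)^{2} + 24473} = - \frac{873}{4 \cdot \frac{42025}{81} + 24473} = - \frac{873}{\frac{168100}{81} + 24473} = - \frac{873}{\frac{2150413}{81}} = \left(-873\right) \frac{81}{2150413} = - \frac{70713}{2150413}$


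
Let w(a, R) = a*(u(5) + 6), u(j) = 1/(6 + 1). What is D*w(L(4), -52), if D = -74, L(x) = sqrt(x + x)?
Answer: -6364*sqrt(2)/7 ≈ -1285.7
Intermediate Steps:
u(j) = 1/7
L(x) = sqrt(2)*sqrt(x) (L(x) = sqrt(2*x) = sqrt(2)*sqrt(x))
w(a, R) = 43*a/7 (w(a, R) = a*(1/7 + 6) = a*(43/7) = 43*a/7)
D*w(L(4), -52) = -3182*sqrt(2)*sqrt(4)/7 = -3182*sqrt(2)*2/7 = -3182*2*sqrt(2)/7 = -6364*sqrt(2)/7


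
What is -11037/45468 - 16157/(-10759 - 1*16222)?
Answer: 145612393/408924036 ≈ 0.35609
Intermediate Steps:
-11037/45468 - 16157/(-10759 - 1*16222) = -11037*1/45468 - 16157/(-10759 - 16222) = -3679/15156 - 16157/(-26981) = -3679/15156 - 16157*(-1/26981) = -3679/15156 + 16157/26981 = 145612393/408924036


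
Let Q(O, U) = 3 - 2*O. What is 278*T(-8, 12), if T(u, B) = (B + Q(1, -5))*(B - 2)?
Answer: 36140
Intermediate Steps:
T(u, B) = (1 + B)*(-2 + B) (T(u, B) = (B + (3 - 2*1))*(B - 2) = (B + (3 - 2))*(-2 + B) = (B + 1)*(-2 + B) = (1 + B)*(-2 + B))
278*T(-8, 12) = 278*(-2 + 12² - 1*12) = 278*(-2 + 144 - 12) = 278*130 = 36140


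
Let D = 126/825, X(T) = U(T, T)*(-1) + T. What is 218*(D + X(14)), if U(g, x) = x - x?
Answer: 848456/275 ≈ 3085.3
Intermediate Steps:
U(g, x) = 0
X(T) = T (X(T) = 0*(-1) + T = 0 + T = T)
D = 42/275 (D = 126*(1/825) = 42/275 ≈ 0.15273)
218*(D + X(14)) = 218*(42/275 + 14) = 218*(3892/275) = 848456/275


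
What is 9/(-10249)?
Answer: -9/10249 ≈ -0.00087813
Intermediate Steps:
9/(-10249) = -1/10249*9 = -9/10249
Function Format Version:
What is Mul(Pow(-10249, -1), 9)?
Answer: Rational(-9, 10249) ≈ -0.00087813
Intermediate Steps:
Mul(Pow(-10249, -1), 9) = Mul(Rational(-1, 10249), 9) = Rational(-9, 10249)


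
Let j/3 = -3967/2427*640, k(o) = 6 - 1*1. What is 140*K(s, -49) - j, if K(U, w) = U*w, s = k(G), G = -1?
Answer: -25209820/809 ≈ -31162.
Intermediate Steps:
k(o) = 5 (k(o) = 6 - 1 = 5)
s = 5
j = -2538880/809 (j = 3*(-3967/2427*640) = 3*(-2538880/2427) = -2538880/809 ≈ -3138.3)
140*K(s, -49) - j = 140*(5*(-49)) - 1*(-2538880/809) = 140*(-245) + 2538880/809 = -34300 + 2538880/809 = -25209820/809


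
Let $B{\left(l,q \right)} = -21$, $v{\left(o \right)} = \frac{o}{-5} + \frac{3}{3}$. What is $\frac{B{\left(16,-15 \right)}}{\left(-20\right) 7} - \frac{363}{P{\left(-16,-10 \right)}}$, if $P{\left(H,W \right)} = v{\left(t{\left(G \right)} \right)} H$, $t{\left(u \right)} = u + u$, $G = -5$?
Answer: $\frac{617}{80} \approx 7.7125$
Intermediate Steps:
$t{\left(u \right)} = 2 u$
$v{\left(o \right)} = 1 - \frac{o}{5}$ ($v{\left(o \right)} = o \left(- \frac{1}{5}\right) + 3 \cdot \frac{1}{3} = - \frac{o}{5} + 1 = 1 - \frac{o}{5}$)
$P{\left(H,W \right)} = 3 H$ ($P{\left(H,W \right)} = \left(1 - \frac{2 \left(-5\right)}{5}\right) H = \left(1 - -2\right) H = \left(1 + 2\right) H = 3 H$)
$\frac{B{\left(16,-15 \right)}}{\left(-20\right) 7} - \frac{363}{P{\left(-16,-10 \right)}} = - \frac{21}{\left(-20\right) 7} - \frac{363}{3 \left(-16\right)} = - \frac{21}{-140} - \frac{363}{-48} = \left(-21\right) \left(- \frac{1}{140}\right) - - \frac{121}{16} = \frac{3}{20} + \frac{121}{16} = \frac{617}{80}$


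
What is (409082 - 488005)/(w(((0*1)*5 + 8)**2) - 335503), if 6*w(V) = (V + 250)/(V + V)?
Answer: 30306432/128832995 ≈ 0.23524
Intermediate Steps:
w(V) = (250 + V)/(12*V) (w(V) = ((V + 250)/(V + V))/6 = ((250 + V)/((2*V)))/6 = ((250 + V)*(1/(2*V)))/6 = ((250 + V)/(2*V))/6 = (250 + V)/(12*V))
(409082 - 488005)/(w(((0*1)*5 + 8)**2) - 335503) = (409082 - 488005)/((250 + ((0*1)*5 + 8)**2)/(12*(((0*1)*5 + 8)**2)) - 335503) = -78923/((250 + (0*5 + 8)**2)/(12*((0*5 + 8)**2)) - 335503) = -78923/((250 + (0 + 8)**2)/(12*((0 + 8)**2)) - 335503) = -78923/((250 + 8**2)/(12*(8**2)) - 335503) = -78923/((1/12)*(250 + 64)/64 - 335503) = -78923/((1/12)*(1/64)*314 - 335503) = -78923/(157/384 - 335503) = -78923/(-128832995/384) = -78923*(-384/128832995) = 30306432/128832995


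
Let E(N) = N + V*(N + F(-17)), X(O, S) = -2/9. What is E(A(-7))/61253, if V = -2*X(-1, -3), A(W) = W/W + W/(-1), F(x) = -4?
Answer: 88/551277 ≈ 0.00015963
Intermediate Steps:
X(O, S) = -2/9 (X(O, S) = -2*⅑ = -2/9)
A(W) = 1 - W (A(W) = 1 + W*(-1) = 1 - W)
V = 4/9 (V = -2*(-2/9) = 4/9 ≈ 0.44444)
E(N) = -16/9 + 13*N/9 (E(N) = N + 4*(N - 4)/9 = N + 4*(-4 + N)/9 = N + (-16/9 + 4*N/9) = -16/9 + 13*N/9)
E(A(-7))/61253 = (-16/9 + 13*(1 - 1*(-7))/9)/61253 = (-16/9 + 13*(1 + 7)/9)*(1/61253) = (-16/9 + (13/9)*8)*(1/61253) = (-16/9 + 104/9)*(1/61253) = (88/9)*(1/61253) = 88/551277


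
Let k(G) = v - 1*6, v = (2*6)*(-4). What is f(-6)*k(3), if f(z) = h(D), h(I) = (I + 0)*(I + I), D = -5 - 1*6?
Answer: -13068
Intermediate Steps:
v = -48 (v = 12*(-4) = -48)
D = -11 (D = -5 - 6 = -11)
h(I) = 2*I**2 (h(I) = I*(2*I) = 2*I**2)
k(G) = -54 (k(G) = -48 - 1*6 = -48 - 6 = -54)
f(z) = 242 (f(z) = 2*(-11)**2 = 2*121 = 242)
f(-6)*k(3) = 242*(-54) = -13068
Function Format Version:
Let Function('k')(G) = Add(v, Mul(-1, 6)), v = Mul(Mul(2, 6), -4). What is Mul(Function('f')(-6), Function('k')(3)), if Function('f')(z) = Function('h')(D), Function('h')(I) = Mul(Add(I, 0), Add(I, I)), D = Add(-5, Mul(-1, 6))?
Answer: -13068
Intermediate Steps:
v = -48 (v = Mul(12, -4) = -48)
D = -11 (D = Add(-5, -6) = -11)
Function('h')(I) = Mul(2, Pow(I, 2)) (Function('h')(I) = Mul(I, Mul(2, I)) = Mul(2, Pow(I, 2)))
Function('k')(G) = -54 (Function('k')(G) = Add(-48, Mul(-1, 6)) = Add(-48, -6) = -54)
Function('f')(z) = 242 (Function('f')(z) = Mul(2, Pow(-11, 2)) = Mul(2, 121) = 242)
Mul(Function('f')(-6), Function('k')(3)) = Mul(242, -54) = -13068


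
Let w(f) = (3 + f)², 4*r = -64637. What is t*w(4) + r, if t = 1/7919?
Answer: -511860207/31676 ≈ -16159.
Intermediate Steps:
t = 1/7919 ≈ 0.00012628
r = -64637/4 (r = (¼)*(-64637) = -64637/4 ≈ -16159.)
t*w(4) + r = (3 + 4)²/7919 - 64637/4 = (1/7919)*7² - 64637/4 = (1/7919)*49 - 64637/4 = 49/7919 - 64637/4 = -511860207/31676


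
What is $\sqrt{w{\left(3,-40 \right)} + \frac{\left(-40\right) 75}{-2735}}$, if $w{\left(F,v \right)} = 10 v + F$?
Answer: $\frac{i \sqrt{118457773}}{547} \approx 19.897 i$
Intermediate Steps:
$w{\left(F,v \right)} = F + 10 v$
$\sqrt{w{\left(3,-40 \right)} + \frac{\left(-40\right) 75}{-2735}} = \sqrt{\left(3 + 10 \left(-40\right)\right) + \frac{\left(-40\right) 75}{-2735}} = \sqrt{\left(3 - 400\right) - - \frac{600}{547}} = \sqrt{-397 + \frac{600}{547}} = \sqrt{- \frac{216559}{547}} = \frac{i \sqrt{118457773}}{547}$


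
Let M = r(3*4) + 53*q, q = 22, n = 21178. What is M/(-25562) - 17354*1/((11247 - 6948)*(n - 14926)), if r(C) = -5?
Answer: -3956025497/85879846197 ≈ -0.046065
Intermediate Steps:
M = 1161 (M = -5 + 53*22 = -5 + 1166 = 1161)
M/(-25562) - 17354*1/((11247 - 6948)*(n - 14926)) = 1161/(-25562) - 17354*1/((11247 - 6948)*(21178 - 14926)) = 1161*(-1/25562) - 17354/(6252*4299) = -1161/25562 - 17354/26877348 = -1161/25562 - 17354*1/26877348 = -1161/25562 - 8677/13438674 = -3956025497/85879846197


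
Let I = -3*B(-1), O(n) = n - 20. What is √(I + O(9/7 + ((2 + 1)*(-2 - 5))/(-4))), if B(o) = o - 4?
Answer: √301/14 ≈ 1.2392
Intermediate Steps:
B(o) = -4 + o
O(n) = -20 + n
I = 15 (I = -3*(-4 - 1) = -3*(-5) = 15)
√(I + O(9/7 + ((2 + 1)*(-2 - 5))/(-4))) = √(15 + (-20 + (9/7 + ((2 + 1)*(-2 - 5))/(-4)))) = √(15 + (-20 + (9*(⅐) + (3*(-7))*(-¼)))) = √(15 + (-20 + (9/7 - 21*(-¼)))) = √(15 + (-20 + (9/7 + 21/4))) = √(15 + (-20 + 183/28)) = √(15 - 377/28) = √(43/28) = √301/14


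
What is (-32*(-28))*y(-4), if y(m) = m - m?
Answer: 0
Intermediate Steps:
y(m) = 0
(-32*(-28))*y(-4) = -32*(-28)*0 = 896*0 = 0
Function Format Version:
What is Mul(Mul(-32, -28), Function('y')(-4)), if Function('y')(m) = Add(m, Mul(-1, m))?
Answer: 0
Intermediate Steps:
Function('y')(m) = 0
Mul(Mul(-32, -28), Function('y')(-4)) = Mul(Mul(-32, -28), 0) = Mul(896, 0) = 0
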